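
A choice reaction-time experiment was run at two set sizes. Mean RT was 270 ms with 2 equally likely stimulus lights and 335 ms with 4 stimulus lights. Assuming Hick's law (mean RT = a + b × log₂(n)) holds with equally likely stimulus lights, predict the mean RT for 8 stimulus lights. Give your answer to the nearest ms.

400 ms

RT is linear in log₂ n, so two points fix the line:
  b = (335 − 270) / (log₂ 4 − log₂ 2) = 65 / (2 − 1) = 65 ms/bit
  a = 270 − 65 × 1 = 205 ms
Then RT(8) = 205 + 65 × log₂ 8 = 205 + 65 × 3 ≈ 400.000 ms.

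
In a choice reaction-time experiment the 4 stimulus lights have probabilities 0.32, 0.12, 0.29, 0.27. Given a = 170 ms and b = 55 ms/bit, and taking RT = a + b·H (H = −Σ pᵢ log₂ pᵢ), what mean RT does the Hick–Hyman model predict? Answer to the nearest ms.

H = 0.32·log₂(1/0.32) + 0.12·log₂(1/0.12) + 0.29·log₂(1/0.29) + 0.27·log₂(1/0.27) = 1.9210 bits.
RT = 170 + 55 × 1.9210 = 275.66 ms.

276 ms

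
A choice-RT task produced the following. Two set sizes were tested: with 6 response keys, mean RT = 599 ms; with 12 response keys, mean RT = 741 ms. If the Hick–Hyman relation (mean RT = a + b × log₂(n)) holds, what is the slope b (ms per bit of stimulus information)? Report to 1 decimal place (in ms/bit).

142.0 ms/bit

The slope on a log₂ axis is (741 − 599) / (3.5850 − 2.5850) = 142.000 ms/bit.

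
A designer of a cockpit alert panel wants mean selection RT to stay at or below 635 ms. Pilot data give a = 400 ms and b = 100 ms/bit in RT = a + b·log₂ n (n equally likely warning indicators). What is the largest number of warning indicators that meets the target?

100·log₂ n ≤ 635 − 400 = 235, giving log₂ n ≤ 2.3500 and n ≤ 5.098. The largest whole number is 5.

5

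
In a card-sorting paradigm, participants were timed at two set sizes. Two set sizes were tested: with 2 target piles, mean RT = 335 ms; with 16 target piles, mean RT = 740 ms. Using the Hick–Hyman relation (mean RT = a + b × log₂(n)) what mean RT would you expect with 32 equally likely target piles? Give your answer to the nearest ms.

875 ms

With log₂ n on the abscissa the relation is linear; from the two conditions:
  b = (740 − 335) / (log₂ 16 − log₂ 2) = 405 / (4 − 1) = 135 ms/bit
  a = 335 − 135 × 1 = 200 ms
Then RT(32) = 200 + 135 × log₂ 32 = 200 + 135 × 5 ≈ 875.000 ms.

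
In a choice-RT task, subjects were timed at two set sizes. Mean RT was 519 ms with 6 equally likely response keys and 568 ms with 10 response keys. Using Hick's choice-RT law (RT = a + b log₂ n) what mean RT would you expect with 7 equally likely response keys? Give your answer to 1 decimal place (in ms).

533.8 ms

Fit slope and intercept:
  b = (568 − 519) / (log₂ 10 − log₂ 6) = 49 / (3.3219 − 2.5850) = 66.489 ms/bit
  a = 519 − 66.489 × 2.5850 = 347.129 ms
Then RT(7) = 347.129 + 66.489 × log₂ 7 = 347.129 + 66.489 × 2.8074 ≈ 533.787 ms.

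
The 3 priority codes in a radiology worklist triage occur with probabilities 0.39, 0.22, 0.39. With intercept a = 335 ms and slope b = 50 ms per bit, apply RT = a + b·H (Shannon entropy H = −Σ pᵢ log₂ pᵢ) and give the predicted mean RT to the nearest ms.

412 ms

H = 0.39·log₂(1/0.39) + 0.22·log₂(1/0.22) + 0.39·log₂(1/0.39) = 1.5402 bits.
RT = 335 + 50 × 1.5402 = 412.01 ms.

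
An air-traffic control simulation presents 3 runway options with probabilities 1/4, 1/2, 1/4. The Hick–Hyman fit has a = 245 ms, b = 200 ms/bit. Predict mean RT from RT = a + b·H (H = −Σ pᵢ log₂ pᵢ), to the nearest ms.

545 ms

H = −Σ pᵢ log₂ pᵢ = 0.25·2 + 0.5·1 + 0.25·2 = 1.500 bits.
RT = 245 + 200 × 1.500 = 545.00 ms.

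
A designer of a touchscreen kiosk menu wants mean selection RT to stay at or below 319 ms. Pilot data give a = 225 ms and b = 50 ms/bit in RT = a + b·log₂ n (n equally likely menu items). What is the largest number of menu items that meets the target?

3

50·log₂ n ≤ 319 − 225 = 94, giving log₂ n ≤ 1.8800 and n ≤ 3.681. The largest whole number is 3.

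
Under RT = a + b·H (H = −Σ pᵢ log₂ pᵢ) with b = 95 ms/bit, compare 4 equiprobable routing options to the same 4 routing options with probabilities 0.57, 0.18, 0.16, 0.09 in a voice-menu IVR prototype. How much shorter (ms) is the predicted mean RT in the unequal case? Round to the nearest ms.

Equiprobable entropy H₀ = log₂ 4 = 2.0000 bits.
Skewed entropy H = −Σ pᵢ log₂ pᵢ = 1.6432 bits.
ΔRT = b·(H₀ − H) = 95 × 0.3568 = 33.89 ms.

34 ms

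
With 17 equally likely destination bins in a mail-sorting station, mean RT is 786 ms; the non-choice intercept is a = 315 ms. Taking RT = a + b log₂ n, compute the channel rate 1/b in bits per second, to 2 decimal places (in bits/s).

8.68 bits/s

Choice component = 786 − 315 = 471 ms over log₂(17) = 4.0875 bits.
b = 471 / 4.0875 = 115.230 ms/bit, so 1/b = 8.678 bits/s.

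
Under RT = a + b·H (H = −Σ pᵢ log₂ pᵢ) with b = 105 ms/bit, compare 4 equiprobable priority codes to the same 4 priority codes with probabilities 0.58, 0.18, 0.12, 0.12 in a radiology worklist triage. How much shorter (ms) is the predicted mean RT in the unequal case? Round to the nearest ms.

38 ms

The RT saving is b·ΔH. Equiprobable H₀ = log₂(4) = 2.0000 bits; with the given probabilities H = 1.6352 bits.
b·(H₀ − H) = 105 × (2.0000 − 1.6352) = 38.30 ms.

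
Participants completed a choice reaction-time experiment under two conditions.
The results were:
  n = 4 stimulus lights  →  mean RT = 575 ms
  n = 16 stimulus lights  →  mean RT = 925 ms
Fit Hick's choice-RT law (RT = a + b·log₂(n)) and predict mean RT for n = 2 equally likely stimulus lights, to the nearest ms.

400 ms

RT is linear in log₂ n, so two points fix the line:
  b = (925 − 575) / (log₂ 16 − log₂ 4) = 350 / (4 − 2) = 175 ms/bit
  a = 575 − 175 × 2 = 225 ms
Then RT(2) = 225 + 175 × log₂ 2 = 225 + 175 × 1 ≈ 400.000 ms.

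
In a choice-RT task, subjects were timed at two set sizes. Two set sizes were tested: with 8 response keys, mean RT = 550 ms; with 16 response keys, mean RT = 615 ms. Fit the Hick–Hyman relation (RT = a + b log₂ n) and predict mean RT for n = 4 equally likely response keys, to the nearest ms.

RT is linear in log₂ n, so two points fix the line:
  b = (615 − 550) / (log₂ 16 − log₂ 8) = 65 / (4 − 3) = 65 ms/bit
  a = 550 − 65 × 3 = 355 ms
Then RT(4) = 355 + 65 × log₂ 4 = 355 + 65 × 2 ≈ 485.000 ms.

485 ms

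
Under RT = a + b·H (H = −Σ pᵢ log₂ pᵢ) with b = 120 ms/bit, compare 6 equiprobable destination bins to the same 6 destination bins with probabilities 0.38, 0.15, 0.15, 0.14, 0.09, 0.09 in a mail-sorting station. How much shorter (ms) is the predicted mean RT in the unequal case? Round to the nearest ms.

The RT saving is b·ΔH. Equiprobable H₀ = log₂(6) = 2.5850 bits; with the given probabilities H = 2.3740 bits.
b·(H₀ − H) = 120 × (2.5850 − 2.3740) = 25.32 ms.

25 ms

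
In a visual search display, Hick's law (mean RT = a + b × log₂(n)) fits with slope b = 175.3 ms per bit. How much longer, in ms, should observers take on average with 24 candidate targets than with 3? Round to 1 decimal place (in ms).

525.9 ms

Only the slope matters, since a is common to both: ΔRT = b·log₂(n₂/n₁).
log₂(24) − log₂(3) = log₂(24/3) = log₂(8) = 3.
ΔRT = 175.3 × 3.0000 = 525.900 ms.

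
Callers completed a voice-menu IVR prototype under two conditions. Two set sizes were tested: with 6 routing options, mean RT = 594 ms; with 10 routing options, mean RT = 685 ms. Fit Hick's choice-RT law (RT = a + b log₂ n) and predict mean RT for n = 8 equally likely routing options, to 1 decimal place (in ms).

Fit slope and intercept:
  b = (685 − 594) / (log₂ 10 − log₂ 6) = 91 / (3.3219 − 2.5850) = 123.479 ms/bit
  a = 594 − 123.479 × 2.5850 = 274.811 ms
Then RT(8) = 274.811 + 123.479 × log₂ 8 = 274.811 + 123.479 × 3 ≈ 645.249 ms.

645.2 ms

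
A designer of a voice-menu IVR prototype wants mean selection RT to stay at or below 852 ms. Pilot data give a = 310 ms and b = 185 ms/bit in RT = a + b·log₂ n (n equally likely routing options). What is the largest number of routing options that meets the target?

185·log₂ n ≤ 852 − 310 = 542, giving log₂ n ≤ 2.9297 and n ≤ 7.620. The largest whole number is 7.

7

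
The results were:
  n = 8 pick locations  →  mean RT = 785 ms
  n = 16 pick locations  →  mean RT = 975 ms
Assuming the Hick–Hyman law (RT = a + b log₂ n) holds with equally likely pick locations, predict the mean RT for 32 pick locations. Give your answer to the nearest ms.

1165 ms

Fit slope and intercept:
  b = (975 − 785) / (log₂ 16 − log₂ 8) = 190 / (4 − 3) = 190 ms/bit
  a = 785 − 190 × 3 = 215 ms
Then RT(32) = 215 + 190 × log₂ 32 = 215 + 190 × 5 ≈ 1165.000 ms.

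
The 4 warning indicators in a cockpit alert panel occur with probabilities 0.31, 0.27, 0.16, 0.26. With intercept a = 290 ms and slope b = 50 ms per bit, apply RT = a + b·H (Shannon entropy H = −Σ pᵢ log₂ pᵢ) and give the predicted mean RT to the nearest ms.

H = 0.31·log₂(1/0.31) + 0.27·log₂(1/0.27) + 0.16·log₂(1/0.16) + 0.26·log₂(1/0.26) = 1.9621 bits.
RT = 290 + 50 × 1.9621 = 388.11 ms.

388 ms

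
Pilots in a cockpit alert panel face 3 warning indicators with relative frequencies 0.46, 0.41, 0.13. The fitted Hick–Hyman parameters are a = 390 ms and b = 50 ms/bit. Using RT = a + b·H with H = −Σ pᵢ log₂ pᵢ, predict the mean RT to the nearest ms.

H = 0.46·log₂(1/0.46) + 0.41·log₂(1/0.41) + 0.13·log₂(1/0.13) = 1.4254 bits.
RT = 390 + 50 × 1.4254 = 461.27 ms.

461 ms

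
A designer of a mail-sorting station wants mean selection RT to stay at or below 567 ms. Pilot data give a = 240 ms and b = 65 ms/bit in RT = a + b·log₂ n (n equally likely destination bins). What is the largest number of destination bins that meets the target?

Information budget: (567 − 240)/65 = 5.0308 bits, so n ≤ 2^5.0308 = 32.690 → at most 32.

32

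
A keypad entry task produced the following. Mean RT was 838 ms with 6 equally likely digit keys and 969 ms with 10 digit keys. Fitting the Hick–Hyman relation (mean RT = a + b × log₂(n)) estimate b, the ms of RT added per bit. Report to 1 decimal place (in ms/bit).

b = (RT₂ − RT₁)/(log₂ n₂ − log₂ n₁) = (969 − 838)/(3.3219 − 2.5850) = 177.756 ms/bit.

177.8 ms/bit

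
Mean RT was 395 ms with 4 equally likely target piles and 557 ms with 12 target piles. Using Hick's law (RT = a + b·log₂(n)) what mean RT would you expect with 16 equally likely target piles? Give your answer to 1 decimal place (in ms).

Solve the two-equation system in a and b:
  b = (557 − 395) / (log₂ 12 − log₂ 4) = 162 / (3.5850 − 2) = 102.211 ms/bit
  a = 395 − 102.211 × 2 = 190.579 ms
Then RT(16) = 190.579 + 102.211 × log₂ 16 = 190.579 + 102.211 × 4 ≈ 599.421 ms.

599.4 ms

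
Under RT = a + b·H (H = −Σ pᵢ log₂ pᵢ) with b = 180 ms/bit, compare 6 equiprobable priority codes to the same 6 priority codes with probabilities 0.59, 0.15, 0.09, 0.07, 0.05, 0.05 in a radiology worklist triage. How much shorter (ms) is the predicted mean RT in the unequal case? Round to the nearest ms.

128 ms

Equiprobable entropy H₀ = log₂ 6 = 2.5850 bits.
Skewed entropy H = −Σ pᵢ log₂ pᵢ = 1.8731 bits.
ΔRT = b·(H₀ − H) = 180 × 0.7119 = 128.14 ms.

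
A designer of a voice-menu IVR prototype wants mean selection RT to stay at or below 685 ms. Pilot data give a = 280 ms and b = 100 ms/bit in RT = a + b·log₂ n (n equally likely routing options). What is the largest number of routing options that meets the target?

16

Set 280 + 100·log₂ n ≤ 685 → log₂ n ≤ (685 − 280)/100 = 4.0500.
So n ≤ 2^4.0500 = 16.564; the largest integer n is 16.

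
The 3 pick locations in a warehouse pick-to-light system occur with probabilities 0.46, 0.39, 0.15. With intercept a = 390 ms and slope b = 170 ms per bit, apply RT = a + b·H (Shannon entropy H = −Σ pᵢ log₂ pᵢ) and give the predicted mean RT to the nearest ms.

637 ms

Entropy contributions −pᵢ log₂ pᵢ: 0.5153, 0.5298, 0.4105; sum H = 1.4557 bits.
RT = a + bH = 390 + 170·1.4557 = 637.47 ms.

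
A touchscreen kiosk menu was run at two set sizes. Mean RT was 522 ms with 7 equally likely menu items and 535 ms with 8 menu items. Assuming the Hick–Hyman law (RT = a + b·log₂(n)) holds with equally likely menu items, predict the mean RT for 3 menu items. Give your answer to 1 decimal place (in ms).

With log₂ n on the abscissa the relation is linear; from the two conditions:
  b = (535 − 522) / (log₂ 8 − log₂ 7) = 13 / (3 − 2.8074) = 67.482 ms/bit
  a = 522 − 67.482 × 2.8074 = 332.555 ms
Then RT(3) = 332.555 + 67.482 × log₂ 3 = 332.555 + 67.482 × 1.5850 ≈ 439.511 ms.

439.5 ms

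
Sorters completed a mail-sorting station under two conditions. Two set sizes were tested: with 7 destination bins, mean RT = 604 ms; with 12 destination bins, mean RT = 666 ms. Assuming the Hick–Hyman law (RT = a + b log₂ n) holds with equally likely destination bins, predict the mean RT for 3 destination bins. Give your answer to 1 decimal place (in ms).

Solve the two-equation system in a and b:
  b = (666 − 604) / (log₂ 12 − log₂ 7) = 62 / (3.5850 − 2.8074) = 79.732 ms/bit
  a = 604 − 79.732 × 2.8074 = 380.165 ms
Then RT(3) = 380.165 + 79.732 × log₂ 3 = 380.165 + 79.732 × 1.5850 ≈ 506.537 ms.

506.5 ms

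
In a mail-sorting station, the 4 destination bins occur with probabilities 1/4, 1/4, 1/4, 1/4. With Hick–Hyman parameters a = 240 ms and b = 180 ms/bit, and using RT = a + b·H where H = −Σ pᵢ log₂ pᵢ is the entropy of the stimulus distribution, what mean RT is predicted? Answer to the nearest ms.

600 ms

H = −Σ pᵢ log₂ pᵢ = 0.25·2 + 0.25·2 + 0.25·2 + 0.25·2 = 2.000 bits.
RT = 240 + 180 × 2.000 = 600.00 ms.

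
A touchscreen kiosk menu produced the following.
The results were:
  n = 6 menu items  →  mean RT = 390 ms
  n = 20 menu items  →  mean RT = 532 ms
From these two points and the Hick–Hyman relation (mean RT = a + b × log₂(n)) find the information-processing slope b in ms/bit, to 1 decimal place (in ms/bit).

Slope: b = (532 − 390) / (log₂ 20 − log₂ 6) = 142/1.7370 = 81.752 ms/bit.

81.8 ms/bit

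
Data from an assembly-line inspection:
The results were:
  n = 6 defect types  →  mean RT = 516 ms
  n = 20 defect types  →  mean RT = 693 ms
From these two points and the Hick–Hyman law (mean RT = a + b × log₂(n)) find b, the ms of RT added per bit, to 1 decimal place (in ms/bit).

101.9 ms/bit

Slope: b = (693 − 516) / (log₂ 20 − log₂ 6) = 177/1.7370 = 101.902 ms/bit.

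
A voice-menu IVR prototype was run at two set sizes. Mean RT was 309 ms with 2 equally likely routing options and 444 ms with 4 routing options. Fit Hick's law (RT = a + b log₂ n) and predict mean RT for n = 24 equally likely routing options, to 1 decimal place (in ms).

RT is linear in log₂ n, so two points fix the line:
  b = (444 − 309) / (log₂ 4 − log₂ 2) = 135 / (2 − 1) = 135.000 ms/bit
  a = 309 − 135.000 × 1 = 174.000 ms
Then RT(24) = 174.000 + 135.000 × log₂ 24 = 174.000 + 135.000 × 4.5850 ≈ 792.970 ms.

793.0 ms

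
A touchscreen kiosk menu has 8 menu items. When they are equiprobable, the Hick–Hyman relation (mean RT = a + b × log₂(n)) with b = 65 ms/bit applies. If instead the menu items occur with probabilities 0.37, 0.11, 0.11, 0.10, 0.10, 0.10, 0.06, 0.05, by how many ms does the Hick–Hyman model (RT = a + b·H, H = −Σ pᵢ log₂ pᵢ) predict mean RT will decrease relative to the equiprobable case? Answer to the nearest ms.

20 ms

Equiprobable entropy H₀ = log₂ 8 = 3.0000 bits.
Skewed entropy H = −Σ pᵢ log₂ pᵢ = 2.6875 bits.
ΔRT = b·(H₀ − H) = 65 × 0.3125 = 20.31 ms.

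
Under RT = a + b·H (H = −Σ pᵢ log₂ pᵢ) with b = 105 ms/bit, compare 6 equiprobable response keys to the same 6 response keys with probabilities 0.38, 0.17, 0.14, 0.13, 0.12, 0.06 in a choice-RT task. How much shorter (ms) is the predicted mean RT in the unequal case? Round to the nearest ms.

24 ms

Equiprobable entropy H₀ = log₂ 6 = 2.5850 bits.
Skewed entropy H = −Σ pᵢ log₂ pᵢ = 2.3554 bits.
ΔRT = b·(H₀ − H) = 105 × 0.2296 = 24.10 ms.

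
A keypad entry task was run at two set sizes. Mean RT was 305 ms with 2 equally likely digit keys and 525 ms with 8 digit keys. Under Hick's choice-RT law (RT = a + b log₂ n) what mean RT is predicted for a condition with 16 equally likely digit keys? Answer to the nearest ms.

Solve the two-equation system in a and b:
  b = (525 − 305) / (log₂ 8 − log₂ 2) = 220 / (3 − 1) = 110 ms/bit
  a = 305 − 110 × 1 = 195 ms
Then RT(16) = 195 + 110 × log₂ 16 = 195 + 110 × 4 ≈ 635.000 ms.

635 ms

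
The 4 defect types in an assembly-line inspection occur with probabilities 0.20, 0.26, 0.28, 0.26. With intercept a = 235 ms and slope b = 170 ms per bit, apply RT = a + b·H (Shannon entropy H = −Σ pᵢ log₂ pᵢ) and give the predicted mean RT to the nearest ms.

Entropy contributions −pᵢ log₂ pᵢ: 0.4644, 0.5053, 0.5142, 0.5053; sum H = 1.9892 bits.
RT = a + bH = 235 + 170·1.9892 = 573.16 ms.

573 ms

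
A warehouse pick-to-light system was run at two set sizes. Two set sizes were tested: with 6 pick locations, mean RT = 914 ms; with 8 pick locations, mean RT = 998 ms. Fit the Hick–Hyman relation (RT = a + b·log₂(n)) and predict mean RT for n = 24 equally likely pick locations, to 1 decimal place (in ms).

With log₂ n on the abscissa the relation is linear; from the two conditions:
  b = (998 − 914) / (log₂ 8 − log₂ 6) = 84 / (3 − 2.5850) = 202.391 ms/bit
  a = 914 − 202.391 × 2.5850 = 390.826 ms
Then RT(24) = 390.826 + 202.391 × log₂ 24 = 390.826 + 202.391 × 4.5850 ≈ 1318.783 ms.

1318.8 ms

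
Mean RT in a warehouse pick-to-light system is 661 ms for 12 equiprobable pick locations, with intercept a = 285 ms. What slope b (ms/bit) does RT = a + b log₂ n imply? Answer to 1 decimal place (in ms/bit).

104.9 ms/bit

12 alternatives carry log₂ 12 = 3.5850 bits; the choice cost is 661 − 285 = 376 ms, so b = 376/3.5850 = 104.883 ms/bit.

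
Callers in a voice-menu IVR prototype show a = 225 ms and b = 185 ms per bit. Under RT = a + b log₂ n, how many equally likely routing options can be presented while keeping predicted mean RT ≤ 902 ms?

Set 225 + 185·log₂ n ≤ 902 → log₂ n ≤ (902 − 225)/185 = 3.6595.
So n ≤ 2^3.6595 = 12.636; the largest integer n is 12.

12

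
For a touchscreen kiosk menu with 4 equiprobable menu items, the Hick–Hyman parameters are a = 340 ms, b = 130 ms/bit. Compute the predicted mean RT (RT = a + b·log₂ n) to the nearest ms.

log₂(4) = 2 bits, so RT = 340 + 130 × 2 ≈ 600.000 ms.

600 ms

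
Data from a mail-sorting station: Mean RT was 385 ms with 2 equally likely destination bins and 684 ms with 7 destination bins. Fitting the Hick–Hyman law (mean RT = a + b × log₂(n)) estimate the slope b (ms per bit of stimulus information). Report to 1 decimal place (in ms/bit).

165.4 ms/bit

The slope on a log₂ axis is (684 − 385) / (2.8074 − 1) = 165.435 ms/bit.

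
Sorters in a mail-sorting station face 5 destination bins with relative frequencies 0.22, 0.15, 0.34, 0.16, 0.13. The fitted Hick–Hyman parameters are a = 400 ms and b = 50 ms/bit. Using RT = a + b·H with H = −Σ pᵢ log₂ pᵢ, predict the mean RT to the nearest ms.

H = 0.22·log₂(1/0.22) + 0.15·log₂(1/0.15) + 0.34·log₂(1/0.34) + 0.16·log₂(1/0.16) + 0.13·log₂(1/0.13) = 2.2260 bits.
RT = 400 + 50 × 2.2260 = 511.30 ms.

511 ms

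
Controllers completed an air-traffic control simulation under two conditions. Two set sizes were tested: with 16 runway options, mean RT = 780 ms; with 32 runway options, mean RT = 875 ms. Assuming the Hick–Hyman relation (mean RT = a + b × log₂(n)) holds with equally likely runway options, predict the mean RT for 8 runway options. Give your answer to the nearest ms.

Solve the two-equation system in a and b:
  b = (875 − 780) / (log₂ 32 − log₂ 16) = 95 / (5 − 4) = 95 ms/bit
  a = 780 − 95 × 4 = 400 ms
Then RT(8) = 400 + 95 × log₂ 8 = 400 + 95 × 3 ≈ 685.000 ms.

685 ms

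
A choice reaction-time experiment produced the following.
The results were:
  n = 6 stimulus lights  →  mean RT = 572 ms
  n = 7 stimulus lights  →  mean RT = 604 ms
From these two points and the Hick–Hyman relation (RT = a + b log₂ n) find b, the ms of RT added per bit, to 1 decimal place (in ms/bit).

143.9 ms/bit

The slope on a log₂ axis is (604 − 572) / (2.8074 − 2.5850) = 143.890 ms/bit.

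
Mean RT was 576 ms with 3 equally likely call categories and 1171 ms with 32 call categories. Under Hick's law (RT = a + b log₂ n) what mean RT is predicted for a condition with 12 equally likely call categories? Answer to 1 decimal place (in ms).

924.5 ms

RT is linear in log₂ n, so two points fix the line:
  b = (1171 − 576) / (log₂ 32 − log₂ 3) = 595 / (5 − 1.5850) = 174.229 ms/bit
  a = 576 − 174.229 × 1.5850 = 299.853 ms
Then RT(12) = 299.853 + 174.229 × log₂ 12 = 299.853 + 174.229 × 3.5850 ≈ 924.459 ms.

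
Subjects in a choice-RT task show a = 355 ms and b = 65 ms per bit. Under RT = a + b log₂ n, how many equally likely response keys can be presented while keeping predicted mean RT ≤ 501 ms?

Information budget: (501 − 355)/65 = 2.2462 bits, so n ≤ 2^2.2462 = 4.744 → at most 4.

4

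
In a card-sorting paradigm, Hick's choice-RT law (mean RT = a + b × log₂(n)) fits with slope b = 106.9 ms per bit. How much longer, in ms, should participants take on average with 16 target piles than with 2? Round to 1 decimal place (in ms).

The intercept a cancels: ΔRT = b·(log₂ n₂ − log₂ n₁) = b·log₂(n₂/n₁).
log₂(16) − log₂(2) = log₂(16/2) = log₂(8) = 3.
ΔRT = 106.9 × 3.0000 = 320.700 ms.

320.7 ms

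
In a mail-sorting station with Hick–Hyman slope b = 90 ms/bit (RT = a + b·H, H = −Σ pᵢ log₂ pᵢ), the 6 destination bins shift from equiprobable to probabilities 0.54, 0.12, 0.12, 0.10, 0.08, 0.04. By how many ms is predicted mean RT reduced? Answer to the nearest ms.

The RT saving is b·ΔH. Equiprobable H₀ = log₂(6) = 2.5850 bits; with the given probabilities H = 2.0236 bits.
b·(H₀ − H) = 90 × (2.5850 − 2.0236) = 50.52 ms.

51 ms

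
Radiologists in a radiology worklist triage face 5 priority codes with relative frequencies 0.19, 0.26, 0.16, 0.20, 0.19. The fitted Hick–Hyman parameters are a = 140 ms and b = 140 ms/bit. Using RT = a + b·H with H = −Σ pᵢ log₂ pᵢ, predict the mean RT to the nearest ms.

Entropy contributions −pᵢ log₂ pᵢ: 0.4552, 0.5053, 0.4230, 0.4644, 0.4552; sum H = 2.3031 bits.
RT = a + bH = 140 + 140·2.3031 = 462.44 ms.

462 ms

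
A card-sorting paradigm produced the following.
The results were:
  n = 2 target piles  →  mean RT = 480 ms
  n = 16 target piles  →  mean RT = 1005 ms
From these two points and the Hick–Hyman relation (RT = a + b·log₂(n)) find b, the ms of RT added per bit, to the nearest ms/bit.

175 ms/bit

b = (RT₂ − RT₁)/(log₂ n₂ − log₂ n₁) = (1005 − 480)/(4 − 1) = 175 ms/bit.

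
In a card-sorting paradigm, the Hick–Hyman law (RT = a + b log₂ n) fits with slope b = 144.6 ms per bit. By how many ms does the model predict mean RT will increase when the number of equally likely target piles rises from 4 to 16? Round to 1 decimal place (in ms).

289.2 ms

Only the slope matters, since a is common to both: ΔRT = b·log₂(n₂/n₁).
log₂(16) − log₂(4) = log₂(16/4) = log₂(4) = 2.
ΔRT = 144.6 × 2.0000 = 289.200 ms.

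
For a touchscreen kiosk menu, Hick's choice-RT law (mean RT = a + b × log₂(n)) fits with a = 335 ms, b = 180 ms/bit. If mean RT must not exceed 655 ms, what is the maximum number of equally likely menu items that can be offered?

3

Set 335 + 180·log₂ n ≤ 655 → log₂ n ≤ (655 − 335)/180 = 1.7778.
So n ≤ 2^1.7778 = 3.429; the largest integer n is 3.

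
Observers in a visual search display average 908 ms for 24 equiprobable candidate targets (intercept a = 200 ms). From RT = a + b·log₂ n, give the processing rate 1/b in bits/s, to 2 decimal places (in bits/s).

6.48 bits/s

Choice component = 908 − 200 = 708 ms over log₂(24) = 4.5850 bits.
b = 708 / 4.5850 = 154.418 ms/bit, so 1/b = 6.476 bits/s.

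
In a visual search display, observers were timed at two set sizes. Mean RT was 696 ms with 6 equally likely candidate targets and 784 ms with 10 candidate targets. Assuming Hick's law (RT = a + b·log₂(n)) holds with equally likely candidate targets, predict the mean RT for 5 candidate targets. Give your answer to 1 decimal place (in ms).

RT is linear in log₂ n, so two points fix the line:
  b = (784 − 696) / (log₂ 10 − log₂ 6) = 88 / (3.3219 − 2.5850) = 119.409 ms/bit
  a = 696 − 119.409 × 2.5850 = 387.333 ms
Then RT(5) = 387.333 + 119.409 × log₂ 5 = 387.333 + 119.409 × 2.3219 ≈ 664.591 ms.

664.6 ms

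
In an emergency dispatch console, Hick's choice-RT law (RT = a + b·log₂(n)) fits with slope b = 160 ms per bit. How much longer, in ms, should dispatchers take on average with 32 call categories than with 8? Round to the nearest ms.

Only the slope matters, since a is common to both: ΔRT = b·log₂(n₂/n₁).
log₂(32) − log₂(8) = log₂(32/8) = log₂(4) = 2.
ΔRT = 160 × 2.0000 = 320.000 ms.

320 ms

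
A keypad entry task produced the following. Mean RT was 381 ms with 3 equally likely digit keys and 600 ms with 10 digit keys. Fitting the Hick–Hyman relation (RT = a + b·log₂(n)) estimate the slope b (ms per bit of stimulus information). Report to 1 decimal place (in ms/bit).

b = (RT₂ − RT₁)/(log₂ n₂ − log₂ n₁) = (600 − 381)/(3.3219 − 1.5850) = 126.082 ms/bit.

126.1 ms/bit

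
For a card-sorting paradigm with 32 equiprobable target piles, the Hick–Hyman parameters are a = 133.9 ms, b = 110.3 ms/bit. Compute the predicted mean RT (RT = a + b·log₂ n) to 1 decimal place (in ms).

685.4 ms

log₂(32) = 5 bits, so RT = 133.9 + 110.3 × 5 ≈ 685.400 ms.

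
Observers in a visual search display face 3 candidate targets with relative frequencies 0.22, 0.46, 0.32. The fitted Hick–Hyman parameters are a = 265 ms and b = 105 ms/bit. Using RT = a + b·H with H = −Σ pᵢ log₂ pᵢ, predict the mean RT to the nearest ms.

Entropy contributions −pᵢ log₂ pᵢ: 0.4806, 0.5153, 0.5260; sum H = 1.5219 bits.
RT = a + bH = 265 + 105·1.5219 = 424.80 ms.

425 ms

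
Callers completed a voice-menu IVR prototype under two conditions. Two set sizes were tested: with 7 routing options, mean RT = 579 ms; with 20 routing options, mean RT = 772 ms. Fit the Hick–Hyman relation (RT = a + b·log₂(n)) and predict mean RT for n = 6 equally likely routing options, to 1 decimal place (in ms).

550.7 ms

Fit slope and intercept:
  b = (772 − 579) / (log₂ 20 − log₂ 7) = 193 / (4.3219 − 2.8074) = 127.429 ms/bit
  a = 579 − 127.429 × 2.8074 = 221.263 ms
Then RT(6) = 221.263 + 127.429 × log₂ 6 = 221.263 + 127.429 × 2.5850 ≈ 550.661 ms.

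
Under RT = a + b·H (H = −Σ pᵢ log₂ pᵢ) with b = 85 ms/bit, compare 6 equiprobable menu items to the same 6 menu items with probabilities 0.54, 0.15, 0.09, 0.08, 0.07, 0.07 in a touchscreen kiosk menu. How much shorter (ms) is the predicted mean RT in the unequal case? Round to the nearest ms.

47 ms

The RT saving is b·ΔH. Equiprobable H₀ = log₂(6) = 2.5850 bits; with the given probabilities H = 2.0319 bits.
b·(H₀ − H) = 85 × (2.5850 − 2.0319) = 47.01 ms.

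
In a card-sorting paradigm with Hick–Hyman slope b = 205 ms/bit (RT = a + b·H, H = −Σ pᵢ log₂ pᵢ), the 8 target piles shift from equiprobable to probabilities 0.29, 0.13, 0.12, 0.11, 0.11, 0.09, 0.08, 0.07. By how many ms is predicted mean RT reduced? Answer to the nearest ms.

Equiprobable entropy H₀ = log₂ 8 = 3.0000 bits.
Skewed entropy H = −Σ pᵢ log₂ pᵢ = 2.8409 bits.
ΔRT = b·(H₀ − H) = 205 × 0.1591 = 32.61 ms.

33 ms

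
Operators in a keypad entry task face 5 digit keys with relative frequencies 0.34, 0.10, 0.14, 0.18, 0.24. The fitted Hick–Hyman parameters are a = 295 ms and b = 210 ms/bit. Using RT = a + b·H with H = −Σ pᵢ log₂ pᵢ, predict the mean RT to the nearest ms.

Entropy contributions −pᵢ log₂ pᵢ: 0.5292, 0.3322, 0.3971, 0.4453, 0.4941; sum H = 2.1979 bits.
RT = a + bH = 295 + 210·2.1979 = 756.56 ms.

757 ms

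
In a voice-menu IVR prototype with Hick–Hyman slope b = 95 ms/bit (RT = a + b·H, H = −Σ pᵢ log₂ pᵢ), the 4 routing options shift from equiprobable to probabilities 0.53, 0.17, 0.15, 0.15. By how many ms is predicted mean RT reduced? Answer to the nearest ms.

Equiprobable entropy H₀ = log₂ 4 = 2.0000 bits.
Skewed entropy H = −Σ pᵢ log₂ pᵢ = 1.7411 bits.
ΔRT = b·(H₀ − H) = 95 × 0.2589 = 24.59 ms.

25 ms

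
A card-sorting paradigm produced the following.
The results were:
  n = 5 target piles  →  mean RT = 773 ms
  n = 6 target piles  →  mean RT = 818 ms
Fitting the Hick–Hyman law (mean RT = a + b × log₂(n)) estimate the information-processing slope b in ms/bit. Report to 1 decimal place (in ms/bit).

171.1 ms/bit

b = (RT₂ − RT₁)/(log₂ n₂ − log₂ n₁) = (818 − 773)/(2.5850 − 2.3219) = 171.080 ms/bit.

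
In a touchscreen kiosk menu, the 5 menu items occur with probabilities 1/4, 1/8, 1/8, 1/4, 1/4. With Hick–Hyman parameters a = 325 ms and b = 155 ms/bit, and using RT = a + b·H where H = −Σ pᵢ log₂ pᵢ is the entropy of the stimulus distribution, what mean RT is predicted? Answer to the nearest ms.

H = −Σ pᵢ log₂ pᵢ = 0.25·2 + 0.125·3 + 0.125·3 + 0.25·2 + 0.25·2 = 2.250 bits.
RT = 325 + 155 × 2.250 = 673.75 ms.

674 ms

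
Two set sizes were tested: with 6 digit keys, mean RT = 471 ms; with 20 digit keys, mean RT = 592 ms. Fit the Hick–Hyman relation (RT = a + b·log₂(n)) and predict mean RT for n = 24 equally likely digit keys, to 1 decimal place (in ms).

610.3 ms

Solve the two-equation system in a and b:
  b = (592 − 471) / (log₂ 20 − log₂ 6) = 121 / (4.3219 − 2.5850) = 69.662 ms/bit
  a = 471 − 69.662 × 2.5850 = 290.927 ms
Then RT(24) = 290.927 + 69.662 × log₂ 24 = 290.927 + 69.662 × 4.5850 ≈ 610.323 ms.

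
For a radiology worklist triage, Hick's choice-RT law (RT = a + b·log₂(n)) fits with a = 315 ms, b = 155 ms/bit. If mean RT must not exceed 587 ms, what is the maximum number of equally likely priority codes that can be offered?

3

Set 315 + 155·log₂ n ≤ 587 → log₂ n ≤ (587 − 315)/155 = 1.7548.
So n ≤ 2^1.7548 = 3.375; the largest integer n is 3.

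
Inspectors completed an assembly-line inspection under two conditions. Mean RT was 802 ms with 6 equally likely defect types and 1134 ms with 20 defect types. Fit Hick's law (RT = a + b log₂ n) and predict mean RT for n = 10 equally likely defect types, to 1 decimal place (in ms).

RT is linear in log₂ n, so two points fix the line:
  b = (1134 − 802) / (log₂ 20 − log₂ 6) = 332 / (4.3219 − 2.5850) = 191.138 ms/bit
  a = 802 − 191.138 × 2.5850 = 307.916 ms
Then RT(10) = 307.916 + 191.138 × log₂ 10 = 307.916 + 191.138 × 3.3219 ≈ 942.862 ms.

942.9 ms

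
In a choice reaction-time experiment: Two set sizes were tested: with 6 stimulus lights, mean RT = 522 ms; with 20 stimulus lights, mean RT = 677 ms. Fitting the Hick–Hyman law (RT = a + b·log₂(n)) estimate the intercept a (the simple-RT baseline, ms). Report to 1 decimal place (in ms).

291.3 ms

b = (RT₂ − RT₁)/(log₂ n₂ − log₂ n₁) = (677 − 522)/(4.3219 − 2.5850) = 89.236 ms/bit.
a = RT₁ − b·log₂ n₁ = 522 − 89.236 × 2.5850 = 291.328 ms.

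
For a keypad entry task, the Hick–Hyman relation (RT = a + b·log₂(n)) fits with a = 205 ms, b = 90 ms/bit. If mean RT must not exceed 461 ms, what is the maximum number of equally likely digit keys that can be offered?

90·log₂ n ≤ 461 − 205 = 256, giving log₂ n ≤ 2.8444 and n ≤ 7.182. The largest whole number is 7.

7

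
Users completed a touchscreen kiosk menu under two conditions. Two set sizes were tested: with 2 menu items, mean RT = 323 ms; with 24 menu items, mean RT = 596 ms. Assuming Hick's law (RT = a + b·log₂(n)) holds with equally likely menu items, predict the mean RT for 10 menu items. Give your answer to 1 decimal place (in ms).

499.8 ms

With log₂ n on the abscissa the relation is linear; from the two conditions:
  b = (596 − 323) / (log₂ 24 − log₂ 2) = 273 / (4.5850 − 1) = 76.151 ms/bit
  a = 323 − 76.151 × 1 = 246.849 ms
Then RT(10) = 246.849 + 76.151 × log₂ 10 = 246.849 + 76.151 × 3.3219 ≈ 499.818 ms.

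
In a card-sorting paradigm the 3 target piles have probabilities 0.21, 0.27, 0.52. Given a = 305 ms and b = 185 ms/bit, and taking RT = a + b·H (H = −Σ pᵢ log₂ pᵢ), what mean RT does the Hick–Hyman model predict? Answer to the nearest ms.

578 ms

H = 0.21·log₂(1/0.21) + 0.27·log₂(1/0.27) + 0.52·log₂(1/0.52) = 1.4734 bits.
RT = 305 + 185 × 1.4734 = 577.58 ms.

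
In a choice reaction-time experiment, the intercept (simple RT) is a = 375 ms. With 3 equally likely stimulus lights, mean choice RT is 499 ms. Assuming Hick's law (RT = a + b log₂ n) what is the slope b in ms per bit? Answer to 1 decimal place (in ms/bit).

78.2 ms/bit

log₂(3) = 1.5850 bits.
b = (RT − a)/log₂ n = (499 − 375) / 1.5850 = 78.235 ms/bit.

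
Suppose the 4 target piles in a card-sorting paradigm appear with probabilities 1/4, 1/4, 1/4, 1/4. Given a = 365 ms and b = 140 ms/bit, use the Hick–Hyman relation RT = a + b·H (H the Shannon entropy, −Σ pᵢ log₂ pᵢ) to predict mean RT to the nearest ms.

645 ms

H = −Σ pᵢ log₂ pᵢ = 0.25·2 + 0.25·2 + 0.25·2 + 0.25·2 = 2.000 bits.
RT = 365 + 140 × 2.000 = 645.00 ms.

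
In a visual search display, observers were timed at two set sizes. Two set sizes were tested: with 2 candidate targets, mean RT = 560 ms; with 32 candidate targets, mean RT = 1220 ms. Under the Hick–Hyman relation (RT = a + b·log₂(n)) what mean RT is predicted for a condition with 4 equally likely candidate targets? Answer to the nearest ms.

725 ms

RT is linear in log₂ n, so two points fix the line:
  b = (1220 − 560) / (log₂ 32 − log₂ 2) = 660 / (5 − 1) = 165 ms/bit
  a = 560 − 165 × 1 = 395 ms
Then RT(4) = 395 + 165 × log₂ 4 = 395 + 165 × 2 ≈ 725.000 ms.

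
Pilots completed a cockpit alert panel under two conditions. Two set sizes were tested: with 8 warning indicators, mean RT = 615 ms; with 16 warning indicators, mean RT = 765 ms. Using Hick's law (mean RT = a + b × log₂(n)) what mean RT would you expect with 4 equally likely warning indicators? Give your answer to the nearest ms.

465 ms

Fit slope and intercept:
  b = (765 − 615) / (log₂ 16 − log₂ 8) = 150 / (4 − 3) = 150 ms/bit
  a = 615 − 150 × 3 = 165 ms
Then RT(4) = 165 + 150 × log₂ 4 = 165 + 150 × 2 ≈ 465.000 ms.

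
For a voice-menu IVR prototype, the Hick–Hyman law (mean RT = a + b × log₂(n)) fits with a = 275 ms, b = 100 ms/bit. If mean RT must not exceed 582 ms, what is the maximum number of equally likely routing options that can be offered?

Set 275 + 100·log₂ n ≤ 582 → log₂ n ≤ (582 − 275)/100 = 3.0700.
So n ≤ 2^3.0700 = 8.398; the largest integer n is 8.

8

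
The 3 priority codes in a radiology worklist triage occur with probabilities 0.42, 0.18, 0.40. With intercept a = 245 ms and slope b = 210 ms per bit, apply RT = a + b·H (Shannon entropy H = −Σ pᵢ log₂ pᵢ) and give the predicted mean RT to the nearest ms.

560 ms

Entropy contributions −pᵢ log₂ pᵢ: 0.5256, 0.4453, 0.5288; sum H = 1.4997 bits.
RT = a + bH = 245 + 210·1.4997 = 559.94 ms.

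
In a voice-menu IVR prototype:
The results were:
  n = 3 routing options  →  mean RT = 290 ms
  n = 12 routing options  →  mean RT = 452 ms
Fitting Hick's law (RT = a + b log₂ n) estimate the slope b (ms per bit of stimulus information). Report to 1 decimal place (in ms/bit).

Slope: b = (452 − 290) / (log₂ 12 − log₂ 3) = 162/2.0000 = 81.000 ms/bit.

81.0 ms/bit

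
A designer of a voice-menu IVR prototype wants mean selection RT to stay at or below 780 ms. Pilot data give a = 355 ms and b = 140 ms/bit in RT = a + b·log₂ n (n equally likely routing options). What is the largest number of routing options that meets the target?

Information budget: (780 − 355)/140 = 3.0357 bits, so n ≤ 2^3.0357 = 8.201 → at most 8.

8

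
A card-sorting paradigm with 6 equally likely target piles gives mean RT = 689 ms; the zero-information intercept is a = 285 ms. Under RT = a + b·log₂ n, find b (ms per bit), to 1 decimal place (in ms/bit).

156.3 ms/bit

6 alternatives carry log₂ 6 = 2.5850 bits; the choice cost is 689 − 285 = 404 ms, so b = 404/2.5850 = 156.289 ms/bit.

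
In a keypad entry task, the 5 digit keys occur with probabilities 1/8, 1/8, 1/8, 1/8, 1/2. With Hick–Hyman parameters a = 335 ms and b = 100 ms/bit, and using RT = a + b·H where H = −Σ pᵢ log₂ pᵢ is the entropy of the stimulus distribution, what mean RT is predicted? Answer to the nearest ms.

Each term −pᵢ log₂ pᵢ: 0.125·3 + 0.125·3 + 0.125·3 + 0.125·3 + 0.5·1; summed, H = 2.000 bits.
Mean RT = a + bH = 335 + 100·2.000 = 535.00 ms.

535 ms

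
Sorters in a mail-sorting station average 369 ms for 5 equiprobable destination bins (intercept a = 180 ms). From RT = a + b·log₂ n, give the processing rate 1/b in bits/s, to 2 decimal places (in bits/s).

12.29 bits/s

b = (369 − 180)/log₂ 5 = 189/2.3219 = 81.398 ms per bit = 0.08140 s/bit; the reciprocal is 12.285 bits/s.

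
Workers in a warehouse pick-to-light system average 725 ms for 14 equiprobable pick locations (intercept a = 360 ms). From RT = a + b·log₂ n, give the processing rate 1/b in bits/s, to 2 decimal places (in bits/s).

10.43 bits/s

b = (725 − 360)/log₂ 14 = 365/3.8074 = 95.867 ms per bit = 0.09587 s/bit; the reciprocal is 10.431 bits/s.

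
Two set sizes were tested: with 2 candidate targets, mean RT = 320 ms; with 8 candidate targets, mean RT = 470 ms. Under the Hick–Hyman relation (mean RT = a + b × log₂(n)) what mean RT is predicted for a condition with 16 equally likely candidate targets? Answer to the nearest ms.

Solve the two-equation system in a and b:
  b = (470 − 320) / (log₂ 8 − log₂ 2) = 150 / (3 − 1) = 75 ms/bit
  a = 320 − 75 × 1 = 245 ms
Then RT(16) = 245 + 75 × log₂ 16 = 245 + 75 × 4 ≈ 545.000 ms.

545 ms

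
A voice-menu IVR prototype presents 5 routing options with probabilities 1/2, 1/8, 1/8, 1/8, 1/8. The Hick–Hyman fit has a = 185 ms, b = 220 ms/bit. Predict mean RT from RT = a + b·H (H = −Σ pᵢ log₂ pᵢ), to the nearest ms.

625 ms

Each term −pᵢ log₂ pᵢ: 0.5·1 + 0.125·3 + 0.125·3 + 0.125·3 + 0.125·3; summed, H = 2.000 bits.
Mean RT = a + bH = 185 + 220·2.000 = 625.00 ms.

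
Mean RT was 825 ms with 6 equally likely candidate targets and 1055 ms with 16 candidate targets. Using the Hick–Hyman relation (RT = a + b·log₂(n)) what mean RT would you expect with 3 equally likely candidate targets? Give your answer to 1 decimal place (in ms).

With log₂ n on the abscissa the relation is linear; from the two conditions:
  b = (1055 − 825) / (log₂ 16 − log₂ 6) = 230 / (4 − 2.5850) = 162.540 ms/bit
  a = 825 − 162.540 × 2.5850 = 404.841 ms
Then RT(3) = 404.841 + 162.540 × log₂ 3 = 404.841 + 162.540 × 1.5850 ≈ 662.460 ms.

662.5 ms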